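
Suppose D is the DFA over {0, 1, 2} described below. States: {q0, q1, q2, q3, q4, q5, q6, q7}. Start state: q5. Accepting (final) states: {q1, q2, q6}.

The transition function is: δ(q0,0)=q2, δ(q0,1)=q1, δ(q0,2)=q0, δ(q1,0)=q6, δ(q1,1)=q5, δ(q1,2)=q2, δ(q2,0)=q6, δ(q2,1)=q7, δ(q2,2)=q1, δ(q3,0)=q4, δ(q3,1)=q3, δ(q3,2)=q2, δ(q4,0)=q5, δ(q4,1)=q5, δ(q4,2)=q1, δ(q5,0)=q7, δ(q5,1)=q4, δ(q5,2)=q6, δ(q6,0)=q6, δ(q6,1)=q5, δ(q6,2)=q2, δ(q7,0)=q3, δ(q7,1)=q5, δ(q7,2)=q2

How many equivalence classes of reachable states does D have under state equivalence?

First remove the unreachable states {q0}; 7 states remain.
P0 = {q1,q2,q6} | {q3,q4,q5,q7}.
No further refinement is possible. Final partition (2 blocks): {q1,q2,q6} | {q3,q4,q5,q7}.

2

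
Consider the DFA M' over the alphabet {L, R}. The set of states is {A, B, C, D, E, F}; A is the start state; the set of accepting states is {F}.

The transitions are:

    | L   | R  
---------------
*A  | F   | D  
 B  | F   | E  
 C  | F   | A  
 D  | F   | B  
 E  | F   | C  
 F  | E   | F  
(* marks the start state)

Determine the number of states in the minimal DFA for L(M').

2

Start with accepting vs non-accepting: {F} | {A,B,C,D,E}.
The partition is now stable with 2 blocks: {F} | {A,B,C,D,E}.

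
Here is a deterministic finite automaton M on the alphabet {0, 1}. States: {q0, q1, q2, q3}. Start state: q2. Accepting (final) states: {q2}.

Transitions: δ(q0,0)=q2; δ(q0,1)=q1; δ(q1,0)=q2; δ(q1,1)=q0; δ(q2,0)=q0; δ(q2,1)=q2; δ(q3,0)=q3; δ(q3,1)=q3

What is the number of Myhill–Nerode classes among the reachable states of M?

Reachable states from the start: {q0,q1,q2}. Unreachable: {q3} — drop them.
P0 = {q2} | {q0,q1}.
Stable partition: {q2} | {q0,q1} — 2 equivalence classes.

2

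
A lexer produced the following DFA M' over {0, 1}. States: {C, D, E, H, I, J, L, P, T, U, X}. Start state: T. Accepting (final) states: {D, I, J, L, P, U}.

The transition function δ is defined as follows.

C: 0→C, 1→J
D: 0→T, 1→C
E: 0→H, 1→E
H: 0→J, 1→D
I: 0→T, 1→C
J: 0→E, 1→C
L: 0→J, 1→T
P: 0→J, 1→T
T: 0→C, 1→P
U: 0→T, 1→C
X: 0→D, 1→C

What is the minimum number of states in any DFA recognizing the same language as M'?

7

First remove the unreachable states {I,L,U,X}; 7 states remain.
Start with accepting vs non-accepting: {D,J,P} | {C,E,H,T}.
On input 0, block {D,J,P} splits into {D,J} and {P}.
Refine {C,E,H,T} on symbol 0: members go to different blocks, giving {C,E,T} and {H}.
On input 0, block {C,E,T} splits into {C,T} and {E}.
Split {D,J} by δ(·,0) → {D} and {J}.
Refine {C,T} on symbol 1: members go to different blocks, giving {T} and {C}.
The partition is now stable with 7 blocks: {D} | {T} | {P} | {H} | {E} | {J} | {C}.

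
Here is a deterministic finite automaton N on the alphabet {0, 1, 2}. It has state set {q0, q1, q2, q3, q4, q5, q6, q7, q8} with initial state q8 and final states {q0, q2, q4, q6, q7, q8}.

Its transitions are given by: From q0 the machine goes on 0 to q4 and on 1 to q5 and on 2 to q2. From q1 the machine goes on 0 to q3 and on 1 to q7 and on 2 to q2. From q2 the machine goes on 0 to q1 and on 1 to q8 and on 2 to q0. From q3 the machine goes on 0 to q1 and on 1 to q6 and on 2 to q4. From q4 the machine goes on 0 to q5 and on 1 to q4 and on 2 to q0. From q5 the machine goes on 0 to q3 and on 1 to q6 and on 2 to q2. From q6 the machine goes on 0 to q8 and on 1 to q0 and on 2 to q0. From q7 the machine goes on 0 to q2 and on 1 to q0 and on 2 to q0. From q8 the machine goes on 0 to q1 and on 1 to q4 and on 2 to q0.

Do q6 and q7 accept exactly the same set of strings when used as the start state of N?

All states are reachable from the start state.
Start with accepting vs non-accepting: {q0,q2,q4,q6,q7,q8} | {q1,q3,q5}.
Split {q0,q2,q4,q6,q7,q8} by δ(·,0) → {q0,q6,q7} and {q2,q4,q8}.
On input 1, block {q0,q6,q7} splits into {q6,q7} and {q0}.
The partition is now stable with 4 blocks: {q6,q7} | {q1,q3,q5} | {q2,q4,q8} | {q0}.
q6 and q7 lie in the same block of the stable partition, so they are equivalent — no string distinguishes them.

Yes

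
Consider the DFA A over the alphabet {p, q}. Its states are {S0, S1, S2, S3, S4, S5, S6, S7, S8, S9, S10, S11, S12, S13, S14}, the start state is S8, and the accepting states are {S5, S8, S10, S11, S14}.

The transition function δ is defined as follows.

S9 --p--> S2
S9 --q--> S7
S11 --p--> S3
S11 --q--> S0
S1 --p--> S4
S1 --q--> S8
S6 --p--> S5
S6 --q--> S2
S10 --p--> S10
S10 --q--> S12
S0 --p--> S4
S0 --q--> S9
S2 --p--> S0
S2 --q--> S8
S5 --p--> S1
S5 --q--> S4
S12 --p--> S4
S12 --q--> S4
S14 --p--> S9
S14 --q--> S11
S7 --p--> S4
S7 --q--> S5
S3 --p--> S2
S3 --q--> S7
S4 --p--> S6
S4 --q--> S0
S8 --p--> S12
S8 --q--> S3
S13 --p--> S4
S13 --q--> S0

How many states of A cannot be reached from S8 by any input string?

Starting at S8 and following transitions, the reachable set is {S0, S1, S2, S3, S4, S5, S6, S7, S8, S9, S12}. That leaves S10, S11, S13, S14 unreachable — 4 in total.

4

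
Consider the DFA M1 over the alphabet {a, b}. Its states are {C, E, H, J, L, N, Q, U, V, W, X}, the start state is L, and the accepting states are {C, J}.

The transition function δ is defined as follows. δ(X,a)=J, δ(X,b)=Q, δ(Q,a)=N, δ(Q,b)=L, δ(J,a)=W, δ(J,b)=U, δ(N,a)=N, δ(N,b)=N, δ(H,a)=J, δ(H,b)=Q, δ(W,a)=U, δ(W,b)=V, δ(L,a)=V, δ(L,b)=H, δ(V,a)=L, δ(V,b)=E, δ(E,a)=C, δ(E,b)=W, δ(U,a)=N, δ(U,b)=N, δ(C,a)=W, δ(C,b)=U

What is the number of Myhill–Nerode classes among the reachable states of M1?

Reachable states from the start: {C,E,H,J,L,N,Q,U,V,W}. Unreachable: {X} — drop them.
Initial partition by acceptance: {C,J} | {E,H,L,N,Q,U,V,W}.
On input a, block {E,H,L,N,Q,U,V,W} splits into {L,N,Q,U,V,W} and {E,H}.
Refine {L,N,Q,U,V,W} on symbol b: members go to different blocks, giving {N,Q,U,W} and {L,V}.
Refine {N,Q,U,W} on symbol b: members go to different blocks, giving {N,U} and {Q,W}.
The partition is now stable with 5 blocks: {C,J} | {N,U} | {E,H} | {L,V} | {Q,W}.

5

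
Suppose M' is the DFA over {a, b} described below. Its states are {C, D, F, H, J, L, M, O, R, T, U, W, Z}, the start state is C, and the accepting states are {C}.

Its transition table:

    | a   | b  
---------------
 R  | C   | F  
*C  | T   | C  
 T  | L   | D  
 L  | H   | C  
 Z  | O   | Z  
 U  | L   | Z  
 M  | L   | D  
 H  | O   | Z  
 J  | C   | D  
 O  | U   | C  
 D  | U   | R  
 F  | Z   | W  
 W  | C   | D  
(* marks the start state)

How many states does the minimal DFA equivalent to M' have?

Reachable states from the start: {C,D,F,H,L,O,R,T,U,W,Z}. Unreachable: {J,M} — drop them.
Start with accepting vs non-accepting: {C} | {D,F,H,L,O,R,T,U,W,Z}.
Split {D,F,H,L,O,R,T,U,W,Z} by δ(·,a) → {D,F,H,L,O,T,U,Z} and {R,W}.
Refine {D,F,H,L,O,T,U,Z} on symbol b: members go to different blocks, giving {H,T,U,Z} and {D,F} and {L,O}.
Split {H,T,U,Z} by δ(·,b) → {H,U,Z} and {T}.
No further refinement is possible. Final partition (6 blocks): {C} | {H,U,Z} | {R,W} | {D,F} | {L,O} | {T}.

6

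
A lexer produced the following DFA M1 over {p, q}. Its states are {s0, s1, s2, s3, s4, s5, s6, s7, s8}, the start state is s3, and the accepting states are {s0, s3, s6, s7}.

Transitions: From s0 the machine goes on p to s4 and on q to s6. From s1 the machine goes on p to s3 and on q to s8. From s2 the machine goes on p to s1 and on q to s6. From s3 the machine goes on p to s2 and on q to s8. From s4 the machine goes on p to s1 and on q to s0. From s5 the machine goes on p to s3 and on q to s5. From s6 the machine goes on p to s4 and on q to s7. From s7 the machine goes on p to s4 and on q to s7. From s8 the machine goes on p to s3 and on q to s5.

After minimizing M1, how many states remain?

All states are reachable from the start state.
P0 = {s0,s3,s6,s7} | {s1,s2,s4,s5,s8}.
On input q, block {s0,s3,s6,s7} splits into {s0,s6,s7} and {s3}.
Split {s1,s2,s4,s5,s8} by δ(·,p) → {s1,s5,s8} and {s2,s4}.
Stable partition: {s0,s6,s7} | {s1,s5,s8} | {s3} | {s2,s4} — 4 equivalence classes.

4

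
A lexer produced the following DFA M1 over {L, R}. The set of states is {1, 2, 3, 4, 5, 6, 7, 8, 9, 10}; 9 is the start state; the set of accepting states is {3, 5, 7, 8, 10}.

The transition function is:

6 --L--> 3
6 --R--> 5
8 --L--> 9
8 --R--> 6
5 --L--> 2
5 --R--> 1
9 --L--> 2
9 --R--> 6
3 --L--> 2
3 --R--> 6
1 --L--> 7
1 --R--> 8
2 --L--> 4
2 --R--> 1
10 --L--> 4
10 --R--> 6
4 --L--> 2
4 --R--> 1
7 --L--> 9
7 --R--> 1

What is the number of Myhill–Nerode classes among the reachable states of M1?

States {10} cannot be reached from the start state, so discard them.
Start with accepting vs non-accepting: {3,5,7,8} | {1,2,4,6,9}.
Refine {1,2,4,6,9} on symbol L: members go to different blocks, giving {2,4,9} and {1,6}.
No further refinement is possible. Final partition (3 blocks): {3,5,7,8} | {2,4,9} | {1,6}.

3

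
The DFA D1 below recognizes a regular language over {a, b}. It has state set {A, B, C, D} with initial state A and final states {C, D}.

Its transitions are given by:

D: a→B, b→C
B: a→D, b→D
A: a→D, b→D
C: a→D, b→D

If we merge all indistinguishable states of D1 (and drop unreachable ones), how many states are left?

Every state is reachable, so we keep all 4.
P0 = {C,D} | {A,B}.
Split {C,D} by δ(·,a) → {C} and {D}.
No further refinement is possible. Final partition (3 blocks): {C} | {A,B} | {D}.

3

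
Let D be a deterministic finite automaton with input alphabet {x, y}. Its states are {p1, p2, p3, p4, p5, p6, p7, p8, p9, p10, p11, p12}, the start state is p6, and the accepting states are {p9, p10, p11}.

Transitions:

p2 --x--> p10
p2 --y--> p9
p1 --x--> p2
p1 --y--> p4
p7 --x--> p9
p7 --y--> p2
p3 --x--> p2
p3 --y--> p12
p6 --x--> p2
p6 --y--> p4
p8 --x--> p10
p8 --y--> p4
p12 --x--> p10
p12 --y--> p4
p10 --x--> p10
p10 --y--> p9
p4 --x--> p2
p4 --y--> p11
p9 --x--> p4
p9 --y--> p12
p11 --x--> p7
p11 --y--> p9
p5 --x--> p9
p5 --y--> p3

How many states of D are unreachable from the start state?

4

No path from p6 leads to p1, p3, p5, p8; the other 8 states are all reachable.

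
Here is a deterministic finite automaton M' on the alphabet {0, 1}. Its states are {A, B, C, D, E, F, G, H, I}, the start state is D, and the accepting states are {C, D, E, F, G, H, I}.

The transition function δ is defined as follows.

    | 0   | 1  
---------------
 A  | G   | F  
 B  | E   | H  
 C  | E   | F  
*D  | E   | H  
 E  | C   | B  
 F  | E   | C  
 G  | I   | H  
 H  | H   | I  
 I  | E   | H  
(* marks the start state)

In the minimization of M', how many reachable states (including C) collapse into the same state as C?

States {A,G} cannot be reached from the start state, so discard them.
Initial partition by acceptance: {C,D,E,F,H,I} | {B}.
Refine {C,D,E,F,H,I} on symbol 1: members go to different blocks, giving {C,D,F,H,I} and {E}.
Split {C,D,F,H,I} by δ(·,0) → {C,D,F,I} and {H}.
Split {C,D,F,I} by δ(·,1) → {C,F} and {D,I}.
No further refinement is possible. Final partition (5 blocks): {C,F} | {B} | {E} | {H} | {D,I}.
The equivalence class containing C is {C,F}, of size 2.

2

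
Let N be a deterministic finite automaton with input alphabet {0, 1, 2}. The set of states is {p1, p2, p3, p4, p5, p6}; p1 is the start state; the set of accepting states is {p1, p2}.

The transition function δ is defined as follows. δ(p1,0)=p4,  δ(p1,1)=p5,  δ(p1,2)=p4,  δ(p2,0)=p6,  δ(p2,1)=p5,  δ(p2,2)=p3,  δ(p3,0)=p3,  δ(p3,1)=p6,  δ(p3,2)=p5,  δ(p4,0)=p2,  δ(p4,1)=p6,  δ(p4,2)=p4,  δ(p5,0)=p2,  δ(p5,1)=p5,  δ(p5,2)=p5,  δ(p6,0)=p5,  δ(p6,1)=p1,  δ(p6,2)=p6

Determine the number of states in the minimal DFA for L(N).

6

Start with accepting vs non-accepting: {p1,p2} | {p3,p4,p5,p6}.
Split {p3,p4,p5,p6} by δ(·,0) → {p3,p6} and {p4,p5}.
On input 0, block {p1,p2} splits into {p1} and {p2}.
Split {p3,p6} by δ(·,0) → {p3} and {p6}.
Refine {p4,p5} on symbol 1: members go to different blocks, giving {p4} and {p5}.
The partition is now stable with 6 blocks: {p1} | {p3} | {p4} | {p2} | {p6} | {p5}.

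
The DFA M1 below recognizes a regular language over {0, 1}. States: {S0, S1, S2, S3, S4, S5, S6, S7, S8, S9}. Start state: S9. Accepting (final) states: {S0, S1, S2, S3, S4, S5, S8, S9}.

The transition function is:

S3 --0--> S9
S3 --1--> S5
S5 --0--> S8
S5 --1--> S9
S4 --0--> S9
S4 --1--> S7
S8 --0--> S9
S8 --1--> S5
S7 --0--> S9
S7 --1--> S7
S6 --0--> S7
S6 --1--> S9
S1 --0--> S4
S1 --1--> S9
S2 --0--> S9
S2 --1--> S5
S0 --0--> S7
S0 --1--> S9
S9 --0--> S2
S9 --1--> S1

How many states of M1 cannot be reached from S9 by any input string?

3

BFS from S9 reaches {S1, S2, S4, S5, S7, S8, S9}; the 3 state(s) S0, S3, S6 are never visited.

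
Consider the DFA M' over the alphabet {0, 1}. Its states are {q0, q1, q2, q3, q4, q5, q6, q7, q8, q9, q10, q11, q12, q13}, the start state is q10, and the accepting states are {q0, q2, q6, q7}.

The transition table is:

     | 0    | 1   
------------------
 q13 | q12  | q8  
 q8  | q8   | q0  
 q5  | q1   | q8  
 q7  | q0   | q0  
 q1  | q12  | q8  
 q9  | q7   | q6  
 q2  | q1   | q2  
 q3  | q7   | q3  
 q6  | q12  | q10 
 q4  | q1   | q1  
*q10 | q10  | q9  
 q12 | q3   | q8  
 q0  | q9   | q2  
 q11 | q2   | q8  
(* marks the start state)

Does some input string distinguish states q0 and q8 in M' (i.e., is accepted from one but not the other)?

Yes

First remove the unreachable states {q4,q5,q11,q13}; 10 states remain.
Start with accepting vs non-accepting: {q0,q2,q6,q7} | {q1,q3,q8,q9,q10,q12}.
Split {q0,q2,q6,q7} by δ(·,0) → {q0,q2,q6} and {q7}.
On input 1, block {q0,q2,q6} splits into {q0,q2} and {q6}.
On input 0, block {q1,q3,q8,q9,q10,q12} splits into {q1,q8,q10,q12} and {q3,q9}.
Refine {q0,q2} on symbol 0: members go to different blocks, giving {q0} and {q2}.
Refine {q1,q8,q10,q12} on symbol 0: members go to different blocks, giving {q1,q8,q10} and {q12}.
Refine {q1,q8,q10} on symbol 0: members go to different blocks, giving {q8,q10} and {q1}.
Split {q8,q10} by δ(·,1) → {q8} and {q10}.
On input 1, block {q3,q9} splits into {q3} and {q9}.
No further refinement is possible. Final partition (10 blocks): {q0} | {q8} | {q7} | {q6} | {q3} | {q2} | {q12} | {q1} | {q10} | {q9}.
q0 and q8 end up in different blocks, so they are distinguishable. For instance, the string 'ε' is accepted from only q0.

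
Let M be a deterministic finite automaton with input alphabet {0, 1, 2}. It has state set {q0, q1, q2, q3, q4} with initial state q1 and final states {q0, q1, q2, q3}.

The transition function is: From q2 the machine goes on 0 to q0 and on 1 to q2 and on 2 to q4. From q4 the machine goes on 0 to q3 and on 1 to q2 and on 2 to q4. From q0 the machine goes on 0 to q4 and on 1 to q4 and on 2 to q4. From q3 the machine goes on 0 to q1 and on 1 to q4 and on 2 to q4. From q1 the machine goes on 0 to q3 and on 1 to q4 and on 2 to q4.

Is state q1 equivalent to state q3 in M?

Every state is reachable, so we keep all 5.
Initial partition by acceptance: {q0,q1,q2,q3} | {q4}.
On input 0, block {q0,q1,q2,q3} splits into {q1,q2,q3} and {q0}.
On input 0, block {q1,q2,q3} splits into {q1,q3} and {q2}.
Stable partition: {q1,q3} | {q4} | {q0} | {q2} — 4 equivalence classes.
q1 and q3 lie in the same block of the stable partition, so they are equivalent — no string distinguishes them.

Yes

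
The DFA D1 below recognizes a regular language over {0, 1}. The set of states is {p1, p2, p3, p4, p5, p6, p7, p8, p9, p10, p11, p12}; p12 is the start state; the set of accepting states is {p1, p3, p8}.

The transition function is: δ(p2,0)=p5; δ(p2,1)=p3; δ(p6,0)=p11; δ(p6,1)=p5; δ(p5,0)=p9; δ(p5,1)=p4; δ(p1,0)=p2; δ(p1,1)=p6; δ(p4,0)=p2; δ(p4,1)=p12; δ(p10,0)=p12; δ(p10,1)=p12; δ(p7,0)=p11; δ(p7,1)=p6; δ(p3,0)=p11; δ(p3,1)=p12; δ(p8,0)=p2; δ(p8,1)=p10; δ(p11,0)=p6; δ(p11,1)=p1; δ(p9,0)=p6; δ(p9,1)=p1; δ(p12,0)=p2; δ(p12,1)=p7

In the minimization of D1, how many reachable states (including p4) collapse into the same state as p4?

First remove the unreachable states {p8,p10}; 10 states remain.
Start with accepting vs non-accepting: {p1,p3} | {p2,p4,p5,p6,p7,p9,p11,p12}.
Split {p2,p4,p5,p6,p7,p9,p11,p12} by δ(·,1) → {p4,p5,p6,p7,p12} and {p2,p9,p11}.
Stable partition: {p1,p3} | {p4,p5,p6,p7,p12} | {p2,p9,p11} — 3 equivalence classes.
State p4 belongs to the block {p4,p5,p6,p7,p12}, which has 5 states.

5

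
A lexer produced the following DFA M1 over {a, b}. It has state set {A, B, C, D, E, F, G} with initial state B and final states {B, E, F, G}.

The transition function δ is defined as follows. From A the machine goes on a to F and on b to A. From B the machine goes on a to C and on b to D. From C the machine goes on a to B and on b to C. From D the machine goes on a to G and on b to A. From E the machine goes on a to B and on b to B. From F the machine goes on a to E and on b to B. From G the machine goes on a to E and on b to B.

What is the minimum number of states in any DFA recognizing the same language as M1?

P0 = {B,E,F,G} | {A,C,D}.
Refine {B,E,F,G} on symbol a: members go to different blocks, giving {E,F,G} and {B}.
On input a, block {E,F,G} splits into {F,G} and {E}.
Split {A,C,D} by δ(·,a) → {A,D} and {C}.
The partition is now stable with 5 blocks: {F,G} | {A,D} | {B} | {E} | {C}.

5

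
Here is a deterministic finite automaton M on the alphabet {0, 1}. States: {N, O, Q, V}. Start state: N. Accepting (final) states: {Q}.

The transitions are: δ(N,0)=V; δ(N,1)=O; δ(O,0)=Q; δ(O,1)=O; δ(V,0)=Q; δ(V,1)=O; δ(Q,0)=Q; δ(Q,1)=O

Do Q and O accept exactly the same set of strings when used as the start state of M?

Initial partition by acceptance: {Q} | {N,O,V}.
Refine {N,O,V} on symbol 0: members go to different blocks, giving {O,V} and {N}.
Stable partition: {Q} | {O,V} | {N} — 3 equivalence classes.
Q and O end up in different blocks, so they are distinguishable. For instance, the string 'ε' is accepted from only Q.

No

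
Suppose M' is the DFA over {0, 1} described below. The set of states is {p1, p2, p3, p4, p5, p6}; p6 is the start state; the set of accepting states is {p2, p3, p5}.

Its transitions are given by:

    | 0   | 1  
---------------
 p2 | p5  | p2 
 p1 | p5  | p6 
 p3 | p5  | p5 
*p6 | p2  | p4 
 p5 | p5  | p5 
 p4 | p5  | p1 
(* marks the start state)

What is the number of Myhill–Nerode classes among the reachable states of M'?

First remove the unreachable states {p3}; 5 states remain.
Initial partition by acceptance: {p2,p5} | {p1,p4,p6}.
The partition is now stable with 2 blocks: {p2,p5} | {p1,p4,p6}.

2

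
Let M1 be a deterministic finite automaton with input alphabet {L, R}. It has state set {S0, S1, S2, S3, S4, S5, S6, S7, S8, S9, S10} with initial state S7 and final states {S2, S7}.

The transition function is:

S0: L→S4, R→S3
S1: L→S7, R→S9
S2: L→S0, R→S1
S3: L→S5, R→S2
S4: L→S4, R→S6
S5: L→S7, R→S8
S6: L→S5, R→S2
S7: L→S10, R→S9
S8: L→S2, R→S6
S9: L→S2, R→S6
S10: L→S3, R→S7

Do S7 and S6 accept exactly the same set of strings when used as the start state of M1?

No

Start with accepting vs non-accepting: {S2,S7} | {S0,S1,S3,S4,S5,S6,S8,S9,S10}.
Split {S0,S1,S3,S4,S5,S6,S8,S9,S10} by δ(·,L) → {S0,S3,S4,S6,S10} and {S1,S5,S8,S9}.
Split {S0,S3,S4,S6,S10} by δ(·,L) → {S0,S4,S10} and {S3,S6}.
Refine {S0,S4,S10} on symbol L: members go to different blocks, giving {S0,S4} and {S10}.
Refine {S2,S7} on symbol L: members go to different blocks, giving {S2} and {S7}.
Split {S1,S5,S8,S9} by δ(·,L) → {S1,S5} and {S8,S9}.
The partition is now stable with 7 blocks: {S2} | {S0,S4} | {S1,S5} | {S3,S6} | {S10} | {S7} | {S8,S9}.
S7 and S6 end up in different blocks, so they are distinguishable. For instance, the string 'ε' is accepted from only S7.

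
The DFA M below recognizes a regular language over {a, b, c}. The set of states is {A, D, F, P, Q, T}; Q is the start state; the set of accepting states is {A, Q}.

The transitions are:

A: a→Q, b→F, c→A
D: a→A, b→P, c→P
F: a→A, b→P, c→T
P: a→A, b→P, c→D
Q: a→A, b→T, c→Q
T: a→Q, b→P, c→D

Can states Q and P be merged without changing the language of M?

Every state is reachable, so we keep all 6.
P0 = {A,Q} | {D,F,P,T}.
No further refinement is possible. Final partition (2 blocks): {A,Q} | {D,F,P,T}.
Q and P end up in different blocks, so they are distinguishable. For instance, the string 'ε' is accepted from only Q.

No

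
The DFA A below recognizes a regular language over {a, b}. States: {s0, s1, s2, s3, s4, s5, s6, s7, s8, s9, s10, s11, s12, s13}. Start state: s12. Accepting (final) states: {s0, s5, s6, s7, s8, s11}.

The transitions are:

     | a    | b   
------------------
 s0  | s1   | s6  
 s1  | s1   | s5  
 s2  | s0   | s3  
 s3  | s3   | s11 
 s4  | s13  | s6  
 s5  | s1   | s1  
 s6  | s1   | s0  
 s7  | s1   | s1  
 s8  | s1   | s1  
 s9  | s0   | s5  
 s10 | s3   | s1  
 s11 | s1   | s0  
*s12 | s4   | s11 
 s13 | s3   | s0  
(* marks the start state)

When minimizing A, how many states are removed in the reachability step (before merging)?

Starting at s12 and following transitions, the reachable set is {s0, s1, s3, s4, s5, s6, s11, s12, s13}. That leaves s2, s7, s8, s9, s10 unreachable — 5 in total.

5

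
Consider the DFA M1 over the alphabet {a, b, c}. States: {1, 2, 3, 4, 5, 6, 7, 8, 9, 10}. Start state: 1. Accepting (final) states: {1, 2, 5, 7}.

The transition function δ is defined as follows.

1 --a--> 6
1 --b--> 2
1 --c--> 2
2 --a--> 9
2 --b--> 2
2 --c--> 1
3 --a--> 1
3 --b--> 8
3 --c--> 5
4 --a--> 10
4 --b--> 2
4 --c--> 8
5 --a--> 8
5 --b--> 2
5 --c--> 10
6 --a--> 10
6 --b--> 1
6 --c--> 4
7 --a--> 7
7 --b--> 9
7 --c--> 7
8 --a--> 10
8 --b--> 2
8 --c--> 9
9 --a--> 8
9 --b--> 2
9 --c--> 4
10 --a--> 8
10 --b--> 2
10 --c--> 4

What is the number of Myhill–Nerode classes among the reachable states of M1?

States {3,5,7} cannot be reached from the start state, so discard them.
Start with accepting vs non-accepting: {1,2} | {4,6,8,9,10}.
The partition is now stable with 2 blocks: {1,2} | {4,6,8,9,10}.

2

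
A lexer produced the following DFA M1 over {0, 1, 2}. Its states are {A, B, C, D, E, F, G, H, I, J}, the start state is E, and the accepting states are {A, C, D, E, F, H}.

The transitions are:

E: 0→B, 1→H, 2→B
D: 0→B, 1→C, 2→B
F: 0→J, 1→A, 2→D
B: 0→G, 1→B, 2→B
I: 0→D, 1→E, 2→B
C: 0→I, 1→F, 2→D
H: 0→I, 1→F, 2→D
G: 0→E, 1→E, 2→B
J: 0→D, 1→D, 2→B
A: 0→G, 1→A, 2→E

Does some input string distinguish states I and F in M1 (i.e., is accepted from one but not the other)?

Yes

P0 = {A,C,D,E,F,H} | {B,G,I,J}.
Split {A,C,D,E,F,H} by δ(·,2) → {A,C,F,H} and {D,E}.
Refine {B,G,I,J} on symbol 0: members go to different blocks, giving {G,I,J} and {B}.
Stable partition: {A,C,F,H} | {G,I,J} | {D,E} | {B} — 4 equivalence classes.
I and F end up in different blocks, so they are distinguishable. For instance, the string 'ε' is accepted from only F.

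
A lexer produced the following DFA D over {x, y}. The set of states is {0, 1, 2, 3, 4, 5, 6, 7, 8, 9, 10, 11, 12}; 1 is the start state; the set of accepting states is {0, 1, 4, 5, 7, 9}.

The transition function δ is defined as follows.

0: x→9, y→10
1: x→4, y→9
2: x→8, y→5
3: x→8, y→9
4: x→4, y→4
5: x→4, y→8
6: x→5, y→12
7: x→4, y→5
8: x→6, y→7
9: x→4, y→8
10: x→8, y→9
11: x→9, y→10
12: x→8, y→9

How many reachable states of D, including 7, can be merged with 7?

First remove the unreachable states {0,2,3,10,11}; 8 states remain.
Start with accepting vs non-accepting: {1,4,5,7,9} | {6,8,12}.
Refine {1,4,5,7,9} on symbol y: members go to different blocks, giving {1,4,7} and {5,9}.
Refine {1,4,7} on symbol y: members go to different blocks, giving {1,7} and {4}.
Refine {6,8,12} on symbol x: members go to different blocks, giving {8,12} and {6}.
Refine {8,12} on symbol x: members go to different blocks, giving {8} and {12}.
The partition is now stable with 6 blocks: {1,7} | {8} | {5,9} | {4} | {6} | {12}.
State 7 belongs to the block {1,7}, which has 2 states.

2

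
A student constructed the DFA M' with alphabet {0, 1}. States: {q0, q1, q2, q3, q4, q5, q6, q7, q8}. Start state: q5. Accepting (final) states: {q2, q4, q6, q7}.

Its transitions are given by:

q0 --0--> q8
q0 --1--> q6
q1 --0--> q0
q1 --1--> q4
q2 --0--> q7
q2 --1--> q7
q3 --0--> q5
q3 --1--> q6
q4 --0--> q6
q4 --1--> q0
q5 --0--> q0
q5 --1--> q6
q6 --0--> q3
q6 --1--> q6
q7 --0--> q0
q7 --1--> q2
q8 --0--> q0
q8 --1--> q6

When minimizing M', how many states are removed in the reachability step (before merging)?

No path from q5 leads to q1, q2, q4, q7; the other 5 states are all reachable.

4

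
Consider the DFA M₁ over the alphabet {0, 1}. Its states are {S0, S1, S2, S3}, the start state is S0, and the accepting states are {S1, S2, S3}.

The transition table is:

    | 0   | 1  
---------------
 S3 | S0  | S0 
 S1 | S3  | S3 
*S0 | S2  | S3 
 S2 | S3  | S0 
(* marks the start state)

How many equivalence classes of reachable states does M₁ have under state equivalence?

3

Reachable states from the start: {S0,S2,S3}. Unreachable: {S1} — drop them.
P0 = {S2,S3} | {S0}.
On input 0, block {S2,S3} splits into {S2} and {S3}.
The partition is now stable with 3 blocks: {S2} | {S0} | {S3}.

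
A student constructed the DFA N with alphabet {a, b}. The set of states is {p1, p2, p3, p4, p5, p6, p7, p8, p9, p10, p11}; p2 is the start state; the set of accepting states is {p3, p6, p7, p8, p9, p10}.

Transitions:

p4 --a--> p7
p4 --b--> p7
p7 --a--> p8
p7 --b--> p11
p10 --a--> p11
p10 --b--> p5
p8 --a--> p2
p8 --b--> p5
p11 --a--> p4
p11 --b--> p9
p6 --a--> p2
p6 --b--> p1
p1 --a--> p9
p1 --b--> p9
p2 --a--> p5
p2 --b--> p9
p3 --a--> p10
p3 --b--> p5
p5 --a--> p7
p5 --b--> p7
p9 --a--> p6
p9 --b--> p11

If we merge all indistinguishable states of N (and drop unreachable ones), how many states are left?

First remove the unreachable states {p3,p10}; 9 states remain.
P0 = {p6,p7,p8,p9} | {p1,p2,p4,p5,p11}.
Split {p6,p7,p8,p9} by δ(·,a) → {p6,p8} and {p7,p9}.
Split {p1,p2,p4,p5,p11} by δ(·,a) → {p1,p4,p5} and {p2,p11}.
Stable partition: {p6,p8} | {p1,p4,p5} | {p7,p9} | {p2,p11} — 4 equivalence classes.

4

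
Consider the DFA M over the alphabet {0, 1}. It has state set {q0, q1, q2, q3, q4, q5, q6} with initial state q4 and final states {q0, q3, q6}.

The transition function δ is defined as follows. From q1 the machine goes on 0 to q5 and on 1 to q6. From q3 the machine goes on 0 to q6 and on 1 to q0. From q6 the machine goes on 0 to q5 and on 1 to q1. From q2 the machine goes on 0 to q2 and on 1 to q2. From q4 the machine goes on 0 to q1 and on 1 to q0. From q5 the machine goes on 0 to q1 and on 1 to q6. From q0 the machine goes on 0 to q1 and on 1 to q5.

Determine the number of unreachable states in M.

Starting at q4 and following transitions, the reachable set is {q0, q1, q4, q5, q6}. That leaves q2, q3 unreachable — 2 in total.

2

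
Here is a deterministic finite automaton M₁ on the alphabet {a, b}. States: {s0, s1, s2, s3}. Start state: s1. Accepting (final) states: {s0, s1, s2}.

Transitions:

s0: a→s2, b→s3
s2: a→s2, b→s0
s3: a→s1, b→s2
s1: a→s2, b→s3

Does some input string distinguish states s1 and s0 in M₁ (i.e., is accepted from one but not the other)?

P0 = {s0,s1,s2} | {s3}.
Refine {s0,s1,s2} on symbol b: members go to different blocks, giving {s0,s1} and {s2}.
Stable partition: {s0,s1} | {s3} | {s2} — 3 equivalence classes.
s1 and s0 lie in the same block of the stable partition, so they are equivalent — no string distinguishes them.

No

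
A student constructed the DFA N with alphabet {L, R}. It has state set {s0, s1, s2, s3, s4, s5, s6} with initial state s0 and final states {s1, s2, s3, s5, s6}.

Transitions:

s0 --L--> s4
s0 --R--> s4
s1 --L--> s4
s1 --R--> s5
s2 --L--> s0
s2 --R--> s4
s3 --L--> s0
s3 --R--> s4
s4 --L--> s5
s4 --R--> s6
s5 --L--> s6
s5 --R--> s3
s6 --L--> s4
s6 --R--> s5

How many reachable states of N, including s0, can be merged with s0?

Reachable states from the start: {s0,s3,s4,s5,s6}. Unreachable: {s1,s2} — drop them.
P0 = {s3,s5,s6} | {s0,s4}.
Split {s3,s5,s6} by δ(·,L) → {s3,s6} and {s5}.
Split {s3,s6} by δ(·,R) → {s3} and {s6}.
Split {s0,s4} by δ(·,L) → {s0} and {s4}.
No further refinement is possible. Final partition (5 blocks): {s3} | {s0} | {s5} | {s6} | {s4}.
The equivalence class containing s0 is {s0}, of size 1.

1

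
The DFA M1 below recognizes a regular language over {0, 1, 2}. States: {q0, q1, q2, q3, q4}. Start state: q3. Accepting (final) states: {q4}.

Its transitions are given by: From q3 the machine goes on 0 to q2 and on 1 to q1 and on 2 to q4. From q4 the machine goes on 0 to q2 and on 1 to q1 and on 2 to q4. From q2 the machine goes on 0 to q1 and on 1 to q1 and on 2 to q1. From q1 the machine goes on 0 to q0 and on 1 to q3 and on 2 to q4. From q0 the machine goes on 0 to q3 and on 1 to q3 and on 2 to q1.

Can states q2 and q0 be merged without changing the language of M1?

Start with accepting vs non-accepting: {q4} | {q0,q1,q2,q3}.
On input 2, block {q0,q1,q2,q3} splits into {q0,q2} and {q1,q3}.
The partition is now stable with 3 blocks: {q4} | {q0,q2} | {q1,q3}.
q2 and q0 lie in the same block of the stable partition, so they are equivalent — no string distinguishes them.

Yes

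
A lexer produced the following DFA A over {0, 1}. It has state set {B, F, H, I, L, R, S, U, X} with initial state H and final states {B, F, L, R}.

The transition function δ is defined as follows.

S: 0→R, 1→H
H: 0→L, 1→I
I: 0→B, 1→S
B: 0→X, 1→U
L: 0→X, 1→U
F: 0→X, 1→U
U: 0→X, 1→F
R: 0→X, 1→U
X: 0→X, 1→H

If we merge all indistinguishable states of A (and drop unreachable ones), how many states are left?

4

P0 = {B,F,L,R} | {H,I,S,U,X}.
Refine {H,I,S,U,X} on symbol 0: members go to different blocks, giving {H,I,S} and {U,X}.
Refine {U,X} on symbol 1: members go to different blocks, giving {U} and {X}.
Stable partition: {B,F,L,R} | {H,I,S} | {U} | {X} — 4 equivalence classes.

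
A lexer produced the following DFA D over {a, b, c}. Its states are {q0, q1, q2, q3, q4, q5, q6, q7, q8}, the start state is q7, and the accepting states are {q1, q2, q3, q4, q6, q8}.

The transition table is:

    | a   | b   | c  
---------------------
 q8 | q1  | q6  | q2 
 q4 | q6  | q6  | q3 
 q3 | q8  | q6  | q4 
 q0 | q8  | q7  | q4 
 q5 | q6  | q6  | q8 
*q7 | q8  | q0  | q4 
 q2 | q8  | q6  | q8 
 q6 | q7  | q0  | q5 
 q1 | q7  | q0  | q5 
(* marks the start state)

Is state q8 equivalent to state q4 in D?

Yes

Start with accepting vs non-accepting: {q1,q2,q3,q4,q6,q8} | {q0,q5,q7}.
Split {q1,q2,q3,q4,q6,q8} by δ(·,a) → {q2,q3,q4,q8} and {q1,q6}.
Split {q2,q3,q4,q8} by δ(·,a) → {q2,q3} and {q4,q8}.
On input a, block {q0,q5,q7} splits into {q0,q7} and {q5}.
Stable partition: {q2,q3} | {q0,q7} | {q1,q6} | {q4,q8} | {q5} — 5 equivalence classes.
q8 and q4 lie in the same block of the stable partition, so they are equivalent — no string distinguishes them.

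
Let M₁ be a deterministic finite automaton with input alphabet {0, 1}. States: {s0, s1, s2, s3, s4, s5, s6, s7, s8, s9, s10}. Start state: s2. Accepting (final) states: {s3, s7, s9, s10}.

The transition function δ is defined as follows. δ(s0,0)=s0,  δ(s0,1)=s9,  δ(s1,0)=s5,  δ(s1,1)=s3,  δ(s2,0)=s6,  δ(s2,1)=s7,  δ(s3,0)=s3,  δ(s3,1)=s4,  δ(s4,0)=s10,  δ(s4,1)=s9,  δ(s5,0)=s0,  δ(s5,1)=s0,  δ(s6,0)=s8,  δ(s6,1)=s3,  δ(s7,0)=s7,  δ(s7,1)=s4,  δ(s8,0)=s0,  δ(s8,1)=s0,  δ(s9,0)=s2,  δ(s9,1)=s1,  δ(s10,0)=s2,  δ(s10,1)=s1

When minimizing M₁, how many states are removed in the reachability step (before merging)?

0

Every one of the 11 states is reachable from s2.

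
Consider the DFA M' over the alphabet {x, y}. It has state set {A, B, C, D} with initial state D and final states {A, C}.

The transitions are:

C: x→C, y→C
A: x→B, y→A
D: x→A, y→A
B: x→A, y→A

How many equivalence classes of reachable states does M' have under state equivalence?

2

Reachable states from the start: {A,B,D}. Unreachable: {C} — drop them.
Initial partition by acceptance: {A} | {B,D}.
The partition is now stable with 2 blocks: {A} | {B,D}.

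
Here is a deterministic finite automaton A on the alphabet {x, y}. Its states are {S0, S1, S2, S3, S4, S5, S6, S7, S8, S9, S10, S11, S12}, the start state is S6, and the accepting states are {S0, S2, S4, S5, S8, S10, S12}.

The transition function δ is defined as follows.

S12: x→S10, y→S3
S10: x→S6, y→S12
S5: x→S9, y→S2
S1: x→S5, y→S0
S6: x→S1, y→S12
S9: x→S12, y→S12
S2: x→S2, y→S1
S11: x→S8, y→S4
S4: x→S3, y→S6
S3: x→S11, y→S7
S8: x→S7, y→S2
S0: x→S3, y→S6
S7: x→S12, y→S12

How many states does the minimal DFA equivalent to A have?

Start with accepting vs non-accepting: {S0,S2,S4,S5,S8,S10,S12} | {S1,S3,S6,S7,S9,S11}.
Refine {S0,S2,S4,S5,S8,S10,S12} on symbol x: members go to different blocks, giving {S0,S4,S5,S8,S10} and {S2,S12}.
On input y, block {S0,S4,S5,S8,S10} splits into {S5,S8,S10} and {S0,S4}.
Refine {S1,S3,S6,S7,S9,S11} on symbol x: members go to different blocks, giving {S1,S11} and {S3,S6} and {S7,S9}.
Split {S5,S8,S10} by δ(·,x) → {S5,S8} and {S10}.
On input x, block {S2,S12} splits into {S2} and {S12}.
On input y, block {S3,S6} splits into {S3} and {S6}.
The partition is now stable with 9 blocks: {S5,S8} | {S1,S11} | {S2} | {S0,S4} | {S3} | {S7,S9} | {S10} | {S12} | {S6}.

9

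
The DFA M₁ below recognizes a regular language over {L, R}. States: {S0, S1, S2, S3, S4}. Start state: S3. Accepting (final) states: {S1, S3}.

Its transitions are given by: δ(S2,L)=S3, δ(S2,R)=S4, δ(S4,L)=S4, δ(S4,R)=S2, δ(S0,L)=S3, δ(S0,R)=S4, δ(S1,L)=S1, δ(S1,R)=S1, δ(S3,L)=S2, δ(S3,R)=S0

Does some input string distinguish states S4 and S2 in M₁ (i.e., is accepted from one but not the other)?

Reachable states from the start: {S0,S2,S3,S4}. Unreachable: {S1} — drop them.
P0 = {S3} | {S0,S2,S4}.
Refine {S0,S2,S4} on symbol L: members go to different blocks, giving {S0,S2} and {S4}.
No further refinement is possible. Final partition (3 blocks): {S3} | {S0,S2} | {S4}.
S4 and S2 end up in different blocks, so they are distinguishable. For instance, the string 'L' is accepted from only S2.

Yes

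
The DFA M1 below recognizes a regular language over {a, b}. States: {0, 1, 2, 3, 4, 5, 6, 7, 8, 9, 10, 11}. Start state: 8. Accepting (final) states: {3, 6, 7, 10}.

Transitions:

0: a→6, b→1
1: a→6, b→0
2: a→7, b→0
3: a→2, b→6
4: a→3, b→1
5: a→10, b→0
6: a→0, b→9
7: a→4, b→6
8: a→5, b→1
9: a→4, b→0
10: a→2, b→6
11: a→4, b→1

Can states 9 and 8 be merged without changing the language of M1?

First remove the unreachable states {11}; 11 states remain.
Start with accepting vs non-accepting: {3,6,7,10} | {0,1,2,4,5,8,9}.
Split {3,6,7,10} by δ(·,b) → {3,7,10} and {6}.
On input a, block {0,1,2,4,5,8,9} splits into {2,4,5} and {0,1} and {8,9}.
Stable partition: {3,7,10} | {2,4,5} | {6} | {0,1} | {8,9} — 5 equivalence classes.
9 and 8 lie in the same block of the stable partition, so they are equivalent — no string distinguishes them.

Yes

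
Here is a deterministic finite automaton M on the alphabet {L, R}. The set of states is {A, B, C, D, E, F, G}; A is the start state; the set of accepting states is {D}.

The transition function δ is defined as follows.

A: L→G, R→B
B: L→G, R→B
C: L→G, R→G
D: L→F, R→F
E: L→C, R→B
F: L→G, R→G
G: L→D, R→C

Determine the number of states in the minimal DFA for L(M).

First remove the unreachable states {E}; 6 states remain.
Initial partition by acceptance: {D} | {A,B,C,F,G}.
On input L, block {A,B,C,F,G} splits into {A,B,C,F} and {G}.
Refine {A,B,C,F} on symbol R: members go to different blocks, giving {A,B} and {C,F}.
Stable partition: {D} | {A,B} | {G} | {C,F} — 4 equivalence classes.

4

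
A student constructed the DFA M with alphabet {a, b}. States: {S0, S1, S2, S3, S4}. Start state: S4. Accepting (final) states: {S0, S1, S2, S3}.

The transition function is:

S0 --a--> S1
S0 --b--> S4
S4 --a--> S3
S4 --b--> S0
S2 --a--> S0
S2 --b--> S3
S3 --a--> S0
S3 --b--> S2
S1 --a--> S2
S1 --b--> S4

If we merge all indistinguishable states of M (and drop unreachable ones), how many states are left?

Initial partition by acceptance: {S0,S1,S2,S3} | {S4}.
Split {S0,S1,S2,S3} by δ(·,b) → {S0,S1} and {S2,S3}.
On input a, block {S0,S1} splits into {S0} and {S1}.
The partition is now stable with 4 blocks: {S0} | {S4} | {S2,S3} | {S1}.

4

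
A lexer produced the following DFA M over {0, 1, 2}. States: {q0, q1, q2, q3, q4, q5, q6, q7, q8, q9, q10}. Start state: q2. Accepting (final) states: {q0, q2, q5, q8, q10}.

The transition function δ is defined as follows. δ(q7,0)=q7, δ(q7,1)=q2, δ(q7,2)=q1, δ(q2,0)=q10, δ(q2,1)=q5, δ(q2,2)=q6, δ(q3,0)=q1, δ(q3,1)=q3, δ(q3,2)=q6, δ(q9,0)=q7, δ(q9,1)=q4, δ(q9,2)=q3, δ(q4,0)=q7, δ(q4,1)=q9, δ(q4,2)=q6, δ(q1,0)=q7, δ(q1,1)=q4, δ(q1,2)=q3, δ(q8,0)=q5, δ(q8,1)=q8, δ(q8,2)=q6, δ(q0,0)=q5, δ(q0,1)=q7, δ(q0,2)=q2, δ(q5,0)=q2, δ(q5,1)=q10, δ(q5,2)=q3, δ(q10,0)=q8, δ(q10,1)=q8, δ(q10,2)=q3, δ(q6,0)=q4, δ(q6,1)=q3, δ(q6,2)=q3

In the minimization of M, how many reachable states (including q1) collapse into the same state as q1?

3

Reachable states from the start: {q1,q2,q3,q4,q5,q6,q7,q8,q9,q10}. Unreachable: {q0} — drop them.
P0 = {q2,q5,q8,q10} | {q1,q3,q4,q6,q7,q9}.
Split {q1,q3,q4,q6,q7,q9} by δ(·,1) → {q1,q3,q4,q6,q9} and {q7}.
On input 0, block {q1,q3,q4,q6,q9} splits into {q1,q4,q9} and {q3,q6}.
No further refinement is possible. Final partition (4 blocks): {q2,q5,q8,q10} | {q1,q4,q9} | {q7} | {q3,q6}.
State q1 belongs to the block {q1,q4,q9}, which has 3 states.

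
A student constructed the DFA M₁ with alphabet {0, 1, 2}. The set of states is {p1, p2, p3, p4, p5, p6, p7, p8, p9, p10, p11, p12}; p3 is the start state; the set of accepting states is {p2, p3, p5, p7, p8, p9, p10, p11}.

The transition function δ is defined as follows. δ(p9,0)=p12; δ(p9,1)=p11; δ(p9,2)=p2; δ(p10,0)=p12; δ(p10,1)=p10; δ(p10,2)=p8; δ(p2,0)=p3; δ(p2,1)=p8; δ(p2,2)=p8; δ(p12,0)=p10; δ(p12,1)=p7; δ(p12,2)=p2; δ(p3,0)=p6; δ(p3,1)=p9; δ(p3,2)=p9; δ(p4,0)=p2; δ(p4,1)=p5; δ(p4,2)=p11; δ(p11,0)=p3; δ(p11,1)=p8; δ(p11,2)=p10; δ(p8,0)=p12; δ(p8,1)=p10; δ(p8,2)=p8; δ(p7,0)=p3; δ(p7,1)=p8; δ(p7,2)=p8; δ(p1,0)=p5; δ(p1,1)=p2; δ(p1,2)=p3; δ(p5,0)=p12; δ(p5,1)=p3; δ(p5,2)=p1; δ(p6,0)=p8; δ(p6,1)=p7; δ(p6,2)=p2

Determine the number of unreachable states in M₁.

BFS from p3 reaches {p2, p3, p6, p7, p8, p9, p10, p11, p12}; the 3 state(s) p1, p4, p5 are never visited.

3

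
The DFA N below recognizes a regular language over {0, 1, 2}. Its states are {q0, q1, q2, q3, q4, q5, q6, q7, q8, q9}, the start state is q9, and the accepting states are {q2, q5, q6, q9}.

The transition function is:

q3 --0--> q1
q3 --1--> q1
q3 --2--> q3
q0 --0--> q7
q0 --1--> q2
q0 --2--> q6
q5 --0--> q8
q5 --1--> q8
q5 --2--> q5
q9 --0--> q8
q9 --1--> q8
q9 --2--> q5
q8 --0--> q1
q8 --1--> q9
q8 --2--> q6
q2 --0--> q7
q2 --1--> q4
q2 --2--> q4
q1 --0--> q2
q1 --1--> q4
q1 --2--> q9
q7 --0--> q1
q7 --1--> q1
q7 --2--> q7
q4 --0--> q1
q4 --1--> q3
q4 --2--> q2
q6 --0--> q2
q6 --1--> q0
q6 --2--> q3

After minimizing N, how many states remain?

Start with accepting vs non-accepting: {q2,q5,q6,q9} | {q0,q1,q3,q4,q7,q8}.
On input 0, block {q2,q5,q6,q9} splits into {q2,q5,q9} and {q6}.
Refine {q2,q5,q9} on symbol 2: members go to different blocks, giving {q5,q9} and {q2}.
Refine {q0,q1,q3,q4,q7,q8} on symbol 0: members go to different blocks, giving {q0,q3,q4,q7,q8} and {q1}.
Refine {q0,q3,q4,q7,q8} on symbol 0: members go to different blocks, giving {q3,q4,q7,q8} and {q0}.
Refine {q3,q4,q7,q8} on symbol 1: members go to different blocks, giving {q3,q7} and {q4} and {q8}.
Stable partition: {q5,q9} | {q3,q7} | {q6} | {q2} | {q1} | {q0} | {q4} | {q8} — 8 equivalence classes.

8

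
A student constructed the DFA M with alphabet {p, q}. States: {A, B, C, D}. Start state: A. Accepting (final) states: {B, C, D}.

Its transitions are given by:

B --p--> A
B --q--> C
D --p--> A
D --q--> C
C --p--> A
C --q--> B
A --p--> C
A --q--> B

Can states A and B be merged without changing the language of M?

No

States {D} cannot be reached from the start state, so discard them.
Initial partition by acceptance: {B,C} | {A}.
Stable partition: {B,C} | {A} — 2 equivalence classes.
A and B end up in different blocks, so they are distinguishable. For instance, the string 'ε' is accepted from only B.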